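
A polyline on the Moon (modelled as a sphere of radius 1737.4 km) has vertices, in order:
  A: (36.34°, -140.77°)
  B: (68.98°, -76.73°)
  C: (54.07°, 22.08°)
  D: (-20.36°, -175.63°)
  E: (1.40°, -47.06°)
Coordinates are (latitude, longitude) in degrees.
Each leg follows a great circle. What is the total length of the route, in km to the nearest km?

Leg A→B: central angle 0.8235 rad, distance 1430.8 km.
Leg B→C: central angle 0.7618 rad, distance 1323.5 km.
Leg C→D: central angle 2.5078 rad, distance 4357.0 km.
Leg D→E: central angle 2.2054 rad, distance 3831.6 km.
Total: 1430.8 + 1323.5 + 4357.0 + 3831.6 ≈ 10943 km.

10943 km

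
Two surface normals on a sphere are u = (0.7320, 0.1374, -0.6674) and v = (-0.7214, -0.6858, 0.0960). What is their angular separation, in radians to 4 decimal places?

2.3272 rad

u·v = -0.6864; |u| = 1.0001, |v| = 1.0000.
cos θ = (u·v)/(|u||v|) = -0.6863, so θ = 2.3272 rad.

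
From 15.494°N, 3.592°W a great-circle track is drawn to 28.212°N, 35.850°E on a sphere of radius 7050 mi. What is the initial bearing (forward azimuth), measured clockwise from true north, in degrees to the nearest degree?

64°

Δλ = 39.442° = 0.6884 rad.
y = sin Δλ · cos φ₂ = (0.6353)(0.8812) = 0.5598
x = cos φ₁ sin φ₂ − sin φ₁ cos φ₂ cos Δλ = (0.9637)(0.4727) − (0.2671)(0.8812)(0.7723) = 0.2738
θ = atan2(y, x) = 63.94°, so the bearing is 64°.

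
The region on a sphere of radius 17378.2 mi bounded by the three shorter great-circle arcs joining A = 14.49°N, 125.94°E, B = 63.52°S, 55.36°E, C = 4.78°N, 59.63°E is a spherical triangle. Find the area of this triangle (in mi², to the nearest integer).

270915382 mi²

Side lengths (central angles): a = 1.1934, b = 1.1500, c = 1.6513 rad; semiperimeter s = 1.9973.
By l'Huilier's theorem, tan(E/4) = √[tan(s/2) tan((s−a)/2) tan((s−b)/2) tan((s−c)/2)], giving spherical excess E = 0.8971 rad.
Area = E·R² = 0.8971 × (17378.2)² ≈ 270915382 mi².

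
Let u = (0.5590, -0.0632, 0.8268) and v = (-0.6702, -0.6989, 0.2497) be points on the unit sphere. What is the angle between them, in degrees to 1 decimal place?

97.1°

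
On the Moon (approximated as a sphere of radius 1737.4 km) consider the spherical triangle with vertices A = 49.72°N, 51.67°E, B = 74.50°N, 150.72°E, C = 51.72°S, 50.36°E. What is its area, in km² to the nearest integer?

2004241 km²

Side lengths (central angles): a = 2.4755, b = 1.7706, c = 0.7842 rad; semiperimeter s = 2.5151.
By l'Huilier's theorem, tan(E/4) = √[tan(s/2) tan((s−a)/2) tan((s−b)/2) tan((s−c)/2)], giving spherical excess E = 0.6640 rad.
Area = E·R² = 0.6640 × (1737.4)² ≈ 2004241 km².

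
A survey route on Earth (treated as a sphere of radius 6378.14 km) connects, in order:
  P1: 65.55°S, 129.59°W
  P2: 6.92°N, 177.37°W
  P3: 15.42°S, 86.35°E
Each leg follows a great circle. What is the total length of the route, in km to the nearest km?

19846 km

Leg P1→P2: central angle 1.4036 rad, distance 8952.3 km.
Leg P2→P3: central angle 1.7079 rad, distance 10893.5 km.
Total: 8952.3 + 10893.5 ≈ 19846 km.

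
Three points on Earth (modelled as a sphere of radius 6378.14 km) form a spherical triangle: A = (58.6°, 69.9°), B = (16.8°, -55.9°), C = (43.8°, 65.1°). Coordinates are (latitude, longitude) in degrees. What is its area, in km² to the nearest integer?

10754724 km²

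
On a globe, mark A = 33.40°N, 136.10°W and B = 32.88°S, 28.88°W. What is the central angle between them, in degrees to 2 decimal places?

In radians: φ₁ = 0.5829, φ₂ = -0.5739, Δλ = 107.220° = 1.8713 rad.
cos c = sin φ₁ sin φ₂ + cos φ₁ cos φ₂ cos Δλ = (0.5505)(-0.5429) + (0.8348)(0.8398)(-0.2960) = -0.50640,
so c = arccos(-0.50640) = 2.10181 rad.
So the angular separation is 120.42°.

120.42°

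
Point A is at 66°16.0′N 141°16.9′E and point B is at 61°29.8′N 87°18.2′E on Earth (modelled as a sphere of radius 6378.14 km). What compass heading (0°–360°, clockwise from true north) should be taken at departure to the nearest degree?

With φ₁ = 1.1566, φ₂ = 1.0733, Δλ = -0.9421 rad, the forward-azimuth formula gives
θ = atan2( sin Δλ cos φ₂ , cos φ₁ sin φ₂ − sin φ₁ cos φ₂ cos Δλ ) = atan2(-0.3860, 0.0968) = -75.92°.
Adding 360° brings this into [0°, 360°): 284°.

284°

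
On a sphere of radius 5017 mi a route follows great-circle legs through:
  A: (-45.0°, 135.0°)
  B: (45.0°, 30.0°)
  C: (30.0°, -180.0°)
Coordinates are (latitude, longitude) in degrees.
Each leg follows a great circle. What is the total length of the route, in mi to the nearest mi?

20068 mi

Leg A→B: central angle 2.2516 rad, distance 11296.2 mi.
Leg B→C: central angle 1.7485 rad, distance 8772.3 mi.
Total: 11296.2 + 8772.3 ≈ 20068 mi.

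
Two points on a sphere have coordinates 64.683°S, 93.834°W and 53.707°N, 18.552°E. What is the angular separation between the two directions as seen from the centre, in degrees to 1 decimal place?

145.6°

With latitudes φ₁ = -64.683°, φ₂ = 53.707° and longitude difference Δλ = 112.386°:
Haversine: a = sin²(Δφ/2) + cos φ₁ cos φ₂ sin²(Δλ/2) = 0.7377 + (0.4276)(0.5919)(0.6904) = 0.91249.
Central angle c = 2·arcsin(√a) = 2.54098 rad.
So the angular separation is 145.6°.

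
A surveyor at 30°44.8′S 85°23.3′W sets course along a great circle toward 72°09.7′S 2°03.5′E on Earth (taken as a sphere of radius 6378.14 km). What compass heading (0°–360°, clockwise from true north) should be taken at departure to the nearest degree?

159°

Δλ = 87.447° = 1.5262 rad.
y = sin Δλ · cos φ₂ = (0.9990)(0.3063) = 0.3060
x = cos φ₁ sin φ₂ − sin φ₁ cos φ₂ cos Δλ = (0.8594)(-0.9519) − (-0.5112)(0.3063)(0.0445) = -0.8111
θ = atan2(y, x) = 159.33°, so the bearing is 159°.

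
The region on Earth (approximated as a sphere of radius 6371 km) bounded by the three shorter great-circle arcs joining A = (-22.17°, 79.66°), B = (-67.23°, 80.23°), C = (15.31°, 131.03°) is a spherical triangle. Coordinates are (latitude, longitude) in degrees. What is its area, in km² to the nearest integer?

19744140 km²

Side lengths (central angles): a = 1.5783, b = 1.0951, c = 0.7865 rad; semiperimeter s = 1.7299.
By l'Huilier's theorem, tan(E/4) = √[tan(s/2) tan((s−a)/2) tan((s−b)/2) tan((s−c)/2)], giving spherical excess E = 0.4864 rad.
Area = E·R² = 0.4864 × (6371)² ≈ 19744140 km².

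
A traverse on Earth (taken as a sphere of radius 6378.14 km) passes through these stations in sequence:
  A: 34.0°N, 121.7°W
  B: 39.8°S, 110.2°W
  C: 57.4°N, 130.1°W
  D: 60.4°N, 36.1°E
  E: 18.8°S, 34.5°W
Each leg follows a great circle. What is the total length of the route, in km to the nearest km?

36966 km

Leg A→B: central angle 1.3013 rad, distance 8300.1 km.
Leg B→C: central angle 1.7214 rad, distance 10979.4 km.
Leg C→D: central angle 1.0769 rad, distance 6868.6 km.
Leg D→E: central angle 1.6960 rad, distance 10817.4 km.
Total: 8300.1 + 10979.4 + 6868.6 + 10817.4 ≈ 36966 km.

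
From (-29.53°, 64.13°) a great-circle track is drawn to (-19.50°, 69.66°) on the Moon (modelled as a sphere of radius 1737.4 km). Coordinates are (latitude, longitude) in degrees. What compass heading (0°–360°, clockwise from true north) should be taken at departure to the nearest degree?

Δλ = 5.530° = 0.0965 rad.
y = sin Δλ · cos φ₂ = (0.0964)(0.9426) = 0.0908
x = cos φ₁ sin φ₂ − sin φ₁ cos φ₂ cos Δλ = (0.8701)(-0.3338) − (-0.4929)(0.9426)(0.9953) = 0.1720
θ = atan2(y, x) = 27.84°, so the bearing is 28°.

28°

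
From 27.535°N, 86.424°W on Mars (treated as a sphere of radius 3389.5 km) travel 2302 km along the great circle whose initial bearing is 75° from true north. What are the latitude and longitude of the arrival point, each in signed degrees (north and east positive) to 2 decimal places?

Angular distance δ = d/R = 2302/3389.5 = 0.67916 rad; initial bearing θ = 1.3090 rad.
sin φ₂ = sin φ₁ cos δ + cos φ₁ sin δ cos θ = (0.4623)(0.7781) + (0.8867)(0.6281)(0.2588) = 0.5039, so φ₂ = 30.26°.
Δλ = atan2(sin θ sin δ cos φ₁, cos δ − sin φ₁ sin φ₂) = atan2(0.5380, 0.5452) = 44.621°.
λ₂ = -86.424° + 44.621° = -41.80°.

30.26°, -41.80°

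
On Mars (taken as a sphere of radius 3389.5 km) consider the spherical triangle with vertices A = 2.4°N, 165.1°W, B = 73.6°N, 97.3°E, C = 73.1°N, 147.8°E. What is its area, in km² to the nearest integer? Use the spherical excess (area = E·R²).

631557 km²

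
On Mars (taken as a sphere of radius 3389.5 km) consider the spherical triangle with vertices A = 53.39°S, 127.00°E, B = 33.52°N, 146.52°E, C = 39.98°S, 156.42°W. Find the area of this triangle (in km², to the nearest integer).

Side lengths (central angles): a = 1.5782, b = 0.8997, c = 1.5455 rad; semiperimeter s = 2.0117.
By l'Huilier's theorem, tan(E/4) = √[tan(s/2) tan((s−a)/2) tan((s−b)/2) tan((s−c)/2)], giving spherical excess E = 0.8906 rad.
Area = E·R² = 0.8906 × (3389.5)² ≈ 10231667 km².

10231667 km²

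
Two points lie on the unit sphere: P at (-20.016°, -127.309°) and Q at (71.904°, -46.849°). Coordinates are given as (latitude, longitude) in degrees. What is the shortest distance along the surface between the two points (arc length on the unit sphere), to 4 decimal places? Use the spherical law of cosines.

1.8514

With latitudes φ₁ = -20.016°, φ₂ = 71.904° and longitude difference Δλ = 80.460°:
cos c = sin φ₁ sin φ₂ + cos φ₁ cos φ₂ cos Δλ = (-0.3423)(0.9505) + (0.9396)(0.3106)(0.1657) = -0.27698,
so c = arccos(-0.27698) = 1.85145 rad.
On the unit sphere the arc length equals the central angle: 1.8514.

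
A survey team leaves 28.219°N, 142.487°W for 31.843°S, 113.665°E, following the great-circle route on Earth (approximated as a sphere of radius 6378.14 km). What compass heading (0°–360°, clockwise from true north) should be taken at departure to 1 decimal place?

With φ₁ = 0.4925, φ₂ = -0.5558, Δλ = -1.8125 rad, the forward-azimuth formula gives
θ = atan2( sin Δλ cos φ₂ , cos φ₁ sin φ₂ − sin φ₁ cos φ₂ cos Δλ ) = atan2(-0.8248, -0.3687) = -114.09°.
Adding 360° brings this into [0°, 360°): 245.9°.

245.9°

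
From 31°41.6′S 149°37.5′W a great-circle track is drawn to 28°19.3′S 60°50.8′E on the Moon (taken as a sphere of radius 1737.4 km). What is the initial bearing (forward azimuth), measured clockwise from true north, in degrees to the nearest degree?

With φ₁ = -0.5532, φ₂ = -0.4943, Δλ = -2.6098 rad, the forward-azimuth formula gives
θ = atan2( sin Δλ cos φ₂ , cos φ₁ sin φ₂ − sin φ₁ cos φ₂ cos Δλ ) = atan2(-0.4464, -0.8023) = -150.91°.
Adding 360° brings this into [0°, 360°): 209°.

209°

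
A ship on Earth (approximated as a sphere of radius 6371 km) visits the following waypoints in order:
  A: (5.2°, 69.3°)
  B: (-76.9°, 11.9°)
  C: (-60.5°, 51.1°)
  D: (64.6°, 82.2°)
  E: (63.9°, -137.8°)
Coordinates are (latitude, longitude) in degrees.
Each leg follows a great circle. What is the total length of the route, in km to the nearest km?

31628 km

Leg A→B: central angle 1.5375 rad, distance 9795.1 km.
Leg B→C: central angle 0.3648 rad, distance 2324.1 km.
Leg C→D: central angle 2.2210 rad, distance 14150.1 km.
Leg D→E: central angle 0.8411 rad, distance 5358.5 km.
Total: 9795.1 + 2324.1 + 14150.1 + 5358.5 ≈ 31628 km.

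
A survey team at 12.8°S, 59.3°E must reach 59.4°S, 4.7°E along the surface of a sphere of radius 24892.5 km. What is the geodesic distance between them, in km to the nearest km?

26688 km

Let φ₁ = -0.2234 rad, φ₂ = -1.0367 rad, and Δλ = -0.9529 rad.
cos c = sin φ₁ sin φ₂ + cos φ₁ cos φ₂ cos Δλ = (-0.2215)(-0.8607) + (0.9751)(0.5090)(0.5793) = 0.47825,
so c = arccos(0.47825) = 1.07214 rad.
Distance = R·c = 24892.5 × 1.0721 ≈ 26688 km.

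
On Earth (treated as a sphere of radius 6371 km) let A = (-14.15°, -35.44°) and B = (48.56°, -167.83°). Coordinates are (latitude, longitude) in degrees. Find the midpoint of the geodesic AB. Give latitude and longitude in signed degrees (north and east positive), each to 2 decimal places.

35.20°, -78.48°

Central angle δ = 2.2343 rad. Interpolating on the sphere with fraction f = 0.5:
P = [sin((1−f)δ)·A + sin(fδ)·B] / sin δ = 1.1410·A + 1.1410·B in Cartesian coordinates,
giving P = (0.1632, -0.8007, 0.5764), i.e. latitude 35.20°, longitude -78.48°.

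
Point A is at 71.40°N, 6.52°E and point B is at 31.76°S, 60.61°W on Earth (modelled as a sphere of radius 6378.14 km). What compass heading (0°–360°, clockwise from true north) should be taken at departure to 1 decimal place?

With φ₁ = 1.2462, φ₂ = -0.5543, Δλ = -1.1716 rad, the forward-azimuth formula gives
θ = atan2( sin Δλ cos φ₂ , cos φ₁ sin φ₂ − sin φ₁ cos φ₂ cos Δλ ) = atan2(-0.7834, -0.4811) = -121.55°.
Adding 360° brings this into [0°, 360°): 238.4°.

238.4°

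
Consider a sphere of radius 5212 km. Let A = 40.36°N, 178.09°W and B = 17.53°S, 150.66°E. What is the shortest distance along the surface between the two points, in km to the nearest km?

5893 km

Let φ₁ = 0.7044 rad, φ₂ = -0.3060 rad, and Δλ = -0.5454 rad.
cos c = sin φ₁ sin φ₂ + cos φ₁ cos φ₂ cos Δλ = (0.6476)(-0.3012) + (0.7620)(0.9536)(0.8549) = 0.42612,
so c = arccos(0.42612) = 1.13059 rad.
Distance = R·c = 5212 × 1.1306 ≈ 5893 km.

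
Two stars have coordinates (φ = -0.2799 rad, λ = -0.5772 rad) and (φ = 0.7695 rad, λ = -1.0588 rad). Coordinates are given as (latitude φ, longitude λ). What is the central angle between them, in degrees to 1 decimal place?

65.2°

Let φ₁ = -0.2799 rad, φ₂ = 0.7695 rad, and Δλ = -0.4816 rad.
Haversine: a = sin²(Δφ/2) + cos φ₁ cos φ₂ sin²(Δλ/2) = 0.2510 + (0.9611)(0.7183)(0.0569) = 0.29021.
Central angle c = 2·arcsin(√a) = 1.13782 rad.
So the angular separation is 65.2°.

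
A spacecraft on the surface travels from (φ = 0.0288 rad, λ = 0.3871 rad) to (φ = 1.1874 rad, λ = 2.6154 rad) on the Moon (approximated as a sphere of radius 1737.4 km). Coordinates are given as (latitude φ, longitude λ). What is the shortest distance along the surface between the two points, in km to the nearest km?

3082 km

With latitudes φ₁ = 1.650°, φ₂ = 68.033° and longitude difference Δλ = 127.672°:
Haversine: a = sin²(Δφ/2) + cos φ₁ cos φ₂ sin²(Δλ/2) = 0.2997 + (0.9996)(0.3741)(0.8056) = 0.60091.
Central angle c = 2·arcsin(√a) = 1.77400 rad.
Distance = R·c = 1737.4 × 1.7740 ≈ 3082 km.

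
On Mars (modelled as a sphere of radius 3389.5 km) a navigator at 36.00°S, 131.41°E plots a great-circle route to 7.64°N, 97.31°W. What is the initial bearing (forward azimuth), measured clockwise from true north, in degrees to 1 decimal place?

With φ₁ = -0.6283, φ₂ = 0.1333, Δλ = 2.2913 rad, the forward-azimuth formula gives
θ = atan2( sin Δλ cos φ₂ , cos φ₁ sin φ₂ − sin φ₁ cos φ₂ cos Δλ ) = atan2(0.7448, -0.2768) = 110.39°.
So the initial bearing is 110.4°.

110.4°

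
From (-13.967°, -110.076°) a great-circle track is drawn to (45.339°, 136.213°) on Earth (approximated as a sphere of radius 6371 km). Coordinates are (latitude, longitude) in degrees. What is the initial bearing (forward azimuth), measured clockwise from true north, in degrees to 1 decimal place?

314.0°

With φ₁ = -0.2438, φ₂ = 0.7913, Δλ = -1.9846 rad, the forward-azimuth formula gives
θ = atan2( sin Δλ cos φ₂ , cos φ₁ sin φ₂ − sin φ₁ cos φ₂ cos Δλ ) = atan2(-0.6436, 0.6220) = -45.98°.
Adding 360° brings this into [0°, 360°): 314.0°.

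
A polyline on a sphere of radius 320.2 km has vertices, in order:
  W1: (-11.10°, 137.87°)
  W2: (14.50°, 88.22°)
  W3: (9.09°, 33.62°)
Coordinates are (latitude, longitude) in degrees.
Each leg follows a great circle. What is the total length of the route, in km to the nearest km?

Leg W1→W2: central angle 0.9681 rad, distance 310.0 km.
Leg W2→W3: central angle 0.9356 rad, distance 299.6 km.
Total: 310.0 + 299.6 ≈ 610 km.

610 km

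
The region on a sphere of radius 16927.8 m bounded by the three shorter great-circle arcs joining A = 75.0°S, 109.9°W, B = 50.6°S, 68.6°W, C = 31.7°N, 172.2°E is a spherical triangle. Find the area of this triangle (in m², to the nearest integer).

Side lengths (central angles): a = 2.3043, b = 2.0504, c = 0.5160 rad; semiperimeter s = 2.4353.
By l'Huilier's theorem, tan(E/4) = √[tan(s/2) tan((s−a)/2) tan((s−b)/2) tan((s−c)/2)], giving spherical excess E = 0.8757 rad.
Area = E·R² = 0.8757 × (16927.8)² ≈ 250943809 m².

250943809 m²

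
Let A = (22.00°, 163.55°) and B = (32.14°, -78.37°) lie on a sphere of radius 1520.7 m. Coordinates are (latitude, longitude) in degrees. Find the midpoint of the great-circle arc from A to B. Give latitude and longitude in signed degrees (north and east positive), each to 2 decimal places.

44.73°, -141.73°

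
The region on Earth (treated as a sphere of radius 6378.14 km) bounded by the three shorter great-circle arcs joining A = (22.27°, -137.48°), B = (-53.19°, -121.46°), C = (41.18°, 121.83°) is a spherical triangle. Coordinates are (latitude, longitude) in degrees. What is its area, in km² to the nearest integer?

62558680 km²

Side lengths (central angles): a = 2.3889, b = 1.4502, c = 1.3392 rad; semiperimeter s = 2.5891.
By l'Huilier's theorem, tan(E/4) = √[tan(s/2) tan((s−a)/2) tan((s−b)/2) tan((s−c)/2)], giving spherical excess E = 1.5378 rad.
Area = E·R² = 1.5378 × (6378.14)² ≈ 62558680 km².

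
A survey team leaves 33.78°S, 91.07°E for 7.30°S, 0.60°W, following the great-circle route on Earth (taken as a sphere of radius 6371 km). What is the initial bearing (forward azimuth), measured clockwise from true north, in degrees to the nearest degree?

263°

Δλ = -91.670° = -1.5999 rad.
y = sin Δλ · cos φ₂ = (-0.9996)(0.9919) = -0.9915
x = cos φ₁ sin φ₂ − sin φ₁ cos φ₂ cos Δλ = (0.8312)(-0.1271) − (-0.5560)(0.9919)(-0.0291) = -0.1217
θ = atan2(y, x) = -97.00°; adding 360° gives 263°.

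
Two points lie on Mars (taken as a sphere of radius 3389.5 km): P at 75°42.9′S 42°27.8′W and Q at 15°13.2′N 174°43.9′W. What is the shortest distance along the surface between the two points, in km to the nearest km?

6773 km

With latitudes φ₁ = -75.715°, φ₂ = 15.220° and longitude difference Δλ = -132.268°:
cos c = sin φ₁ sin φ₂ + cos φ₁ cos φ₂ cos Δλ = (-0.9691)(0.2625) + (0.2467)(0.9649)(-0.6726) = -0.41455,
so c = arccos(-0.41455) = 1.99824 rad.
Distance = R·c = 3389.5 × 1.9982 ≈ 6773 km.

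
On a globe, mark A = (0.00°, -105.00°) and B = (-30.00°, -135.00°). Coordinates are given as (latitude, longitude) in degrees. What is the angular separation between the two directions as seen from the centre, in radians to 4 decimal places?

With latitudes φ₁ = 0.000°, φ₂ = -30.000° and longitude difference Δλ = -30.000°:
Haversine: a = sin²(Δφ/2) + cos φ₁ cos φ₂ sin²(Δλ/2) = 0.0670 + (1.0000)(0.8660)(0.0670) = 0.12500.
Central angle c = 2·arcsin(√a) = 0.72273 rad.
So the angular separation is 0.7227 rad.

0.7227 rad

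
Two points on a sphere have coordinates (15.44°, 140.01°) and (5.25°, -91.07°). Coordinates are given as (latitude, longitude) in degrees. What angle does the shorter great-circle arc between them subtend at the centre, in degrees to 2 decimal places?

With latitudes φ₁ = 15.440°, φ₂ = 5.250° and longitude difference Δλ = 128.920°:
cos c = sin φ₁ sin φ₂ + cos φ₁ cos φ₂ cos Δλ = (0.2662)(0.0915) + (0.9639)(0.9958)(-0.6282) = -0.57866,
so c = arccos(-0.57866) = 2.18788 rad.
So the angular separation is 125.36°.

125.36°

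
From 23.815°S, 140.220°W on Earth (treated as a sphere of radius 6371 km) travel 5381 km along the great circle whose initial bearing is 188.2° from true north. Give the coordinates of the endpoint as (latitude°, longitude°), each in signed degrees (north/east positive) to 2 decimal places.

-70.94°, -159.28°

Angular distance δ = d/R = 5381/6371 = 0.84461 rad; initial bearing θ = 3.2847 rad.
sin φ₂ = sin φ₁ cos δ + cos φ₁ sin δ cos θ = (-0.4038)(0.6640) + (0.9149)(0.7477)(-0.9898) = -0.9452, so φ₂ = -70.94°.
Δλ = atan2(sin θ sin δ cos φ₁, cos δ − sin φ₁ sin φ₂) = atan2(-0.0976, 0.2824) = -19.061°.
λ₂ = -140.220° − 19.061° = -159.28°.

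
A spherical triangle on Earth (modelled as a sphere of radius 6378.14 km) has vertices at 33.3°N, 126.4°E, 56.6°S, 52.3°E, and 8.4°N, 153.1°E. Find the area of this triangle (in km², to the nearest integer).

32839190 km²

Side lengths (central angles): a = 1.7967, b = 0.6113, c = 1.9095 rad; semiperimeter s = 2.1588.
By l'Huilier's theorem, tan(E/4) = √[tan(s/2) tan((s−a)/2) tan((s−b)/2) tan((s−c)/2)], giving spherical excess E = 0.8072 rad.
Area = E·R² = 0.8072 × (6378.14)² ≈ 32839190 km².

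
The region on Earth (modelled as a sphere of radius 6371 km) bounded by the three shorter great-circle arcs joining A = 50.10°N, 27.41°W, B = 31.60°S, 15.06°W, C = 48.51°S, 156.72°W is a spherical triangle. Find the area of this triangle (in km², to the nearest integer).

93187691 km²

Side lengths (central angles): a = 1.6209, b = 2.5753, c = 1.4387 rad; semiperimeter s = 2.8174.
By l'Huilier's theorem, tan(E/4) = √[tan(s/2) tan((s−a)/2) tan((s−b)/2) tan((s−c)/2)], giving spherical excess E = 2.2958 rad.
Area = E·R² = 2.2958 × (6371)² ≈ 93187691 km².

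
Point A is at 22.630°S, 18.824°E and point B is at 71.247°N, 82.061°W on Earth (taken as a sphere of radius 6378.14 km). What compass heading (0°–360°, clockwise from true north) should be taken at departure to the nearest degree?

340°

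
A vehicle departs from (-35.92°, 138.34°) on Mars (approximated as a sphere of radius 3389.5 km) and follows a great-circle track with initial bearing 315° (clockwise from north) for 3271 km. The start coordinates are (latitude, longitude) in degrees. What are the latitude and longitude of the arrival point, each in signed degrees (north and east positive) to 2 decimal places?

7.86°, 102.41°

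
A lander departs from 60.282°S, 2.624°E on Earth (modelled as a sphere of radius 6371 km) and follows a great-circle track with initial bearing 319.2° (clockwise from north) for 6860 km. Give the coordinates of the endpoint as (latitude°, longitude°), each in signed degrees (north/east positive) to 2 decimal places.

Angular distance δ = d/R = 6860/6371 = 1.07675 rad; initial bearing θ = 5.5711 rad.
sin φ₂ = sin φ₁ cos δ + cos φ₁ sin δ cos θ = (-0.8685)(0.4742) + (0.4957)(0.8804)(0.7570) = -0.0814, so φ₂ = -4.67°.
Δλ = atan2(sin θ sin δ cos φ₁, cos δ − sin φ₁ sin φ₂) = atan2(-0.2852, 0.4035) = -35.254°.
λ₂ = 2.624° − 35.254° = -32.63°.

-4.67°, -32.63°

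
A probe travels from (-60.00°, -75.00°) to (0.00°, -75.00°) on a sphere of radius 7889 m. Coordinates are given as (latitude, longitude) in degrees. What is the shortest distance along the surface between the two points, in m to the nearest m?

With latitudes φ₁ = -60.000°, φ₂ = 0.000° and longitude difference Δλ = 0.000°:
cos c = sin φ₁ sin φ₂ + cos φ₁ cos φ₂ cos Δλ = (-0.8660)(0.0000) + (0.5000)(1.0000)(1.0000) = 0.50000,
so c = arccos(0.50000) = 1.04720 rad.
Distance = R·c = 7889 × 1.0472 ≈ 8261 m.

8261 m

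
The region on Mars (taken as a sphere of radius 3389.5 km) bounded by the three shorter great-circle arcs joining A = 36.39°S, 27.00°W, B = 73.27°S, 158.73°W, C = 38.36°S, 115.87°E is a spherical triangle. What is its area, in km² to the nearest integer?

Side lengths (central angles): a = 0.9117, b = 1.7063, c = 1.1440 rad; semiperimeter s = 1.8810.
By l'Huilier's theorem, tan(E/4) = √[tan(s/2) tan((s−a)/2) tan((s−b)/2) tan((s−c)/2)], giving spherical excess E = 0.6199 rad.
Area = E·R² = 0.6199 × (3389.5)² ≈ 7121536 km².

7121536 km²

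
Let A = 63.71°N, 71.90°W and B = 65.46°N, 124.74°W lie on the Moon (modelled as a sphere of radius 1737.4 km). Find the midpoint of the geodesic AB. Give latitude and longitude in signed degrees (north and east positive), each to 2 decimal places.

Central angle δ = 0.3853 rad. Interpolating on the sphere with fraction f = 0.5:
P = [sin((1−f)δ)·A + sin(fδ)·B] / sin δ = 0.5094·A + 0.5094·B in Cartesian coordinates,
giving P = (-0.0505, -0.3883, 0.9201), i.e. latitude 66.95°, longitude -97.41°.

66.95°, -97.41°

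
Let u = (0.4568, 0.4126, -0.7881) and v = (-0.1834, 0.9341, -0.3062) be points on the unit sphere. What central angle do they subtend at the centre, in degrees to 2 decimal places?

u·v = 0.5429; |u| = 1.0000, |v| = 1.0000.
cos θ = (u·v)/(|u||v|) = 0.5430, so θ = 57.11°.

57.11°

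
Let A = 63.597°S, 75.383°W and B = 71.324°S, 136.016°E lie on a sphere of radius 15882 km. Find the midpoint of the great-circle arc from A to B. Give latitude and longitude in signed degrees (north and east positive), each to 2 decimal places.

Central angle δ = 0.7569 rad. Interpolating on the sphere with fraction f = 0.5:
P = [sin((1−f)δ)·A + sin(fδ)·B] / sin δ = 0.5381·A + 0.5381·B in Cartesian coordinates,
giving P = (-0.0636, -0.1119, -0.9917), i.e. latitude -82.61°, longitude -119.62°.

-82.61°, -119.62°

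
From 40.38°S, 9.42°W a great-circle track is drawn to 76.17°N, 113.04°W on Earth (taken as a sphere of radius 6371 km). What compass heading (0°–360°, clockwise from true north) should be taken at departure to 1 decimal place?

341.7°

Δλ = -103.620° = -1.8085 rad.
y = sin Δλ · cos φ₂ = (-0.9719)(0.2390) = -0.2323
x = cos φ₁ sin φ₂ − sin φ₁ cos φ₂ cos Δλ = (0.7618)(0.9710) − (-0.6479)(0.2390)(-0.2355) = 0.7032
θ = atan2(y, x) = -18.28°; adding 360° gives 341.7°.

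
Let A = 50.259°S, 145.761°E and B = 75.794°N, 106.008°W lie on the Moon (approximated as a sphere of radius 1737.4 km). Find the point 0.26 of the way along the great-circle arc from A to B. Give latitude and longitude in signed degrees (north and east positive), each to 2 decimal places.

The central angle between A and B is δ = 2.4890 rad.
With f = 0.26, the slerp weights are sin((1−f)δ)/sin δ = 1.5866 and sin(fδ)/sin δ = 0.9929.
Weighted sum of the unit vectors: (1.5866)·(-0.5285,0.3597,-0.7689) + (0.9929)·(-0.0677,-0.2359,0.9694) = (-0.9058, 0.3365, -0.2575).
Converting back: φ = atan2(z, √(x²+y²)) = -14.92°, λ = atan2(y, x) = 159.62°.

-14.92°, 159.62°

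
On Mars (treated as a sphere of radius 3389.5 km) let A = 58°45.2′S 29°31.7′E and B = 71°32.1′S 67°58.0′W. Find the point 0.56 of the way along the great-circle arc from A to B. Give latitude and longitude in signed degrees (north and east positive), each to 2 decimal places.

The central angle between A and B is δ = 0.6608 rad.
With f = 0.56, the slerp weights are sin((1−f)δ)/sin δ = 0.4671 and sin(fδ)/sin δ = 0.5893.
Weighted sum of the unit vectors: (0.4671)·(0.4513,0.2557,-0.8549) + (0.5893)·(0.1188,-0.2936,-0.9485) = (0.2808, -0.0536, -0.9583).
Converting back: φ = atan2(z, √(x²+y²)) = -73.39°, λ = atan2(y, x) = -10.80°.

-73.39°, -10.80°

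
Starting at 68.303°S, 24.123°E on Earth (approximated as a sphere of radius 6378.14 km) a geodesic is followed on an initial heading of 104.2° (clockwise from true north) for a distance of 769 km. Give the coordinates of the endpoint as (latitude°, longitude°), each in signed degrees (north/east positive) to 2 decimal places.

Angular distance δ = d/R = 769/6378.14 = 0.12057 rad; initial bearing θ = 1.8186 rad.
sin φ₂ = sin φ₁ cos δ + cos φ₁ sin δ cos θ = (-0.9292)(0.9927) + (0.3697)(0.1203)(-0.2453) = -0.9333, so φ₂ = -68.96°.
Δλ = atan2(sin θ sin δ cos φ₁, cos δ − sin φ₁ sin φ₂) = atan2(0.0431, 0.1255) = 18.950°.
λ₂ = 24.123° + 18.950° = 43.07°.

-68.96°, 43.07°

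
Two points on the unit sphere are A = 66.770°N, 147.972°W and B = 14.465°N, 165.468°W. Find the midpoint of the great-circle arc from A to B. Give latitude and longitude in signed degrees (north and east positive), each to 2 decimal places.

Central angle δ = 0.9350 rad. Interpolating on the sphere with fraction f = 0.5:
P = [sin((1−f)δ)·A + sin(fδ)·B] / sin δ = 0.5601·A + 0.5601·B in Cartesian coordinates,
giving P = (-0.7123, -0.2532, 0.6546), i.e. latitude 40.89°, longitude -160.43°.

40.89°, -160.43°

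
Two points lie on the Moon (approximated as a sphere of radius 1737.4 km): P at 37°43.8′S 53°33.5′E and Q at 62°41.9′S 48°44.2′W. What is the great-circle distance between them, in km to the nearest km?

Let φ₁ = -0.6585 rad, φ₂ = -1.0943 rad, and Δλ = -1.7854 rad.
cos c = sin φ₁ sin φ₂ + cos φ₁ cos φ₂ cos Δλ = (-0.6119)(-0.8886) + (0.7909)(0.4587)(-0.2129) = 0.46652,
so c = arccos(0.46652) = 1.08544 rad.
Distance = R·c = 1737.4 × 1.0854 ≈ 1886 km.

1886 km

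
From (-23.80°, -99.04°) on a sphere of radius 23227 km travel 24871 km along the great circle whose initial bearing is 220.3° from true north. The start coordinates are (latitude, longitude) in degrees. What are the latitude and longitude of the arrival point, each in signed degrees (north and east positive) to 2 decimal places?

Angular distance δ = d/R = 24871/23227 = 1.07078 rad; initial bearing θ = 3.8450 rad.
sin φ₂ = sin φ₁ cos δ + cos φ₁ sin δ cos θ = (-0.4035)(0.4794) + (0.9150)(0.8776)(-0.7627) = -0.8059, so φ₂ = -53.69°.
Δλ = atan2(sin θ sin δ cos φ₁, cos δ − sin φ₁ sin φ₂) = atan2(-0.5193, 0.1542) = -73.459°.
λ₂ = -99.040° − 73.459° = -172.50°.

-53.69°, -172.50°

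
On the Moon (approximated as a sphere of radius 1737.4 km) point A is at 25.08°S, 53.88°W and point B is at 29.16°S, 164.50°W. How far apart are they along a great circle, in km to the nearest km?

2854 km

In radians: φ₁ = -0.4377, φ₂ = -0.5089, Δλ = -110.620° = -1.9307 rad.
Haversine: a = sin²(Δφ/2) + cos φ₁ cos φ₂ sin²(Δλ/2) = 0.0013 + (0.9057)(0.8733)(0.6761) = 0.53600.
Central angle c = 2·arcsin(√a) = 1.64286 rad.
Distance = R·c = 1737.4 × 1.6429 ≈ 2854 km.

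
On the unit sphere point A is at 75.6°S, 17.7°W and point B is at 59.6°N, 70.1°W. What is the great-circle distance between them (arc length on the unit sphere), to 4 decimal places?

2.4320

In radians: φ₁ = -1.3195, φ₂ = 1.0402, Δλ = -52.400° = -0.9146 rad.
cos c = sin φ₁ sin φ₂ + cos φ₁ cos φ₂ cos Δλ = (-0.9686)(0.8625) + (0.2487)(0.5060)(0.6101) = -0.75863,
so c = arccos(-0.75863) = 2.43201 rad.
On the unit sphere the arc length equals the central angle: 2.4320.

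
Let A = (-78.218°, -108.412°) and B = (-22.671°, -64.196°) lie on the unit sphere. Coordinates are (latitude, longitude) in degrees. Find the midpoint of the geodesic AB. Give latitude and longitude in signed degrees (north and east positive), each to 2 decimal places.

-51.67°, -71.78°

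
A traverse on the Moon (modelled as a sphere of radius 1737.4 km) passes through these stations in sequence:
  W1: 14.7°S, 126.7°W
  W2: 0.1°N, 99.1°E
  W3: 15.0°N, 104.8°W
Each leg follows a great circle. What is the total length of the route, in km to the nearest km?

8624 km

Leg W1→W2: central angle 2.3115 rad, distance 4016.0 km.
Leg W2→W3: central angle 2.6523 rad, distance 4608.0 km.
Total: 4016.0 + 4608.0 ≈ 8624 km.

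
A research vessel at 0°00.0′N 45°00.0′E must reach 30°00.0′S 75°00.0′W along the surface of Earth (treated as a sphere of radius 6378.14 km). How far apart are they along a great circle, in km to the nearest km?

Let φ₁ = 0.0000 rad, φ₂ = -0.5236 rad, and Δλ = -2.0944 rad.
cos c = sin φ₁ sin φ₂ + cos φ₁ cos φ₂ cos Δλ = (0.0000)(-0.5000) + (1.0000)(0.8660)(-0.5000) = -0.43301,
so c = arccos(-0.43301) = 2.01863 rad.
Distance = R·c = 6378.14 × 2.0186 ≈ 12875 km.

12875 km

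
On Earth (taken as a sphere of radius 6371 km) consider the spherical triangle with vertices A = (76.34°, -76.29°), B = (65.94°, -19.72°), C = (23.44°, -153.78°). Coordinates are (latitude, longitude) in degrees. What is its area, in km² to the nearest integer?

1182433 km²

Side lengths (central angles): a = 1.4675, b = 1.1225, c = 0.3472 rad; semiperimeter s = 1.4686.
By l'Huilier's theorem, tan(E/4) = √[tan(s/2) tan((s−a)/2) tan((s−b)/2) tan((s−c)/2)], giving spherical excess E = 0.0291 rad.
Area = E·R² = 0.0291 × (6371)² ≈ 1182433 km².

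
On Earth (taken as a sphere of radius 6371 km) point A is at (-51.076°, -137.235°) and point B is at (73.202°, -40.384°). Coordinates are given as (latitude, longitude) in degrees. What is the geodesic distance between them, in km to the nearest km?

15571 km

Let φ₁ = -0.8914 rad, φ₂ = 1.2776 rad, and Δλ = 1.6904 rad.
Haversine: a = sin²(Δφ/2) + cos φ₁ cos φ₂ sin²(Δλ/2) = 0.7816 + (0.6283)(0.2890)(0.5596) = 0.88322.
Central angle c = 2·arcsin(√a) = 2.44408 rad.
Distance = R·c = 6371 × 2.4441 ≈ 15571 km.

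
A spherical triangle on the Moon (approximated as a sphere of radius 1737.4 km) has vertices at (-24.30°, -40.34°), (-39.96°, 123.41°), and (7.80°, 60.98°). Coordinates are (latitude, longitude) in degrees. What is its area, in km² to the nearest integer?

5730143 km²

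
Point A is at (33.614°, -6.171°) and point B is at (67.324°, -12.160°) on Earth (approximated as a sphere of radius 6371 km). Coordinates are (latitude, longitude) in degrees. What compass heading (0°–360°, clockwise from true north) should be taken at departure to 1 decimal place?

355.9°

Δλ = -5.989° = -0.1045 rad.
y = sin Δλ · cos φ₂ = (-0.1043)(0.3855) = -0.0402
x = cos φ₁ sin φ₂ − sin φ₁ cos φ₂ cos Δλ = (0.8328)(0.9227) − (0.5536)(0.3855)(0.9945) = 0.5562
θ = atan2(y, x) = -4.14°; adding 360° gives 355.9°.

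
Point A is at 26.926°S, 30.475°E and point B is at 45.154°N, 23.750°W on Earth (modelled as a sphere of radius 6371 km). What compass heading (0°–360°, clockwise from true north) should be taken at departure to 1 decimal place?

325.1°

With φ₁ = -0.4699, φ₂ = 0.7881, Δλ = -0.9464 rad, the forward-azimuth formula gives
θ = atan2( sin Δλ cos φ₂ , cos φ₁ sin φ₂ − sin φ₁ cos φ₂ cos Δλ ) = atan2(-0.5721, 0.8188) = -34.94°.
Adding 360° brings this into [0°, 360°): 325.1°.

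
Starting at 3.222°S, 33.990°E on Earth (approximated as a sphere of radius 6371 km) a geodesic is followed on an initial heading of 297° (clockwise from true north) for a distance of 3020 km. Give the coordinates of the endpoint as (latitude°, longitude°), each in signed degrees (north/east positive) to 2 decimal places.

9.03°, 9.67°

Angular distance δ = d/R = 3020/6371 = 0.47402 rad; initial bearing θ = 5.1836 rad.
sin φ₂ = sin φ₁ cos δ + cos φ₁ sin δ cos θ = (-0.0562)(0.8897) + (0.9984)(0.4565)(0.4540) = 0.1569, so φ₂ = 9.03°.
Δλ = atan2(sin θ sin δ cos φ₁, cos δ − sin φ₁ sin φ₂) = atan2(-0.4061, 0.8986) = -24.319°.
λ₂ = 33.990° − 24.319° = 9.67°.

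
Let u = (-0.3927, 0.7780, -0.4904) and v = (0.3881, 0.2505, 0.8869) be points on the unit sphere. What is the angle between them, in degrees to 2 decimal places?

113.11°

u·v = -0.3925; |u| = 1.0000, |v| = 1.0000.
cos θ = (u·v)/(|u||v|) = -0.3925, so θ = 113.11°.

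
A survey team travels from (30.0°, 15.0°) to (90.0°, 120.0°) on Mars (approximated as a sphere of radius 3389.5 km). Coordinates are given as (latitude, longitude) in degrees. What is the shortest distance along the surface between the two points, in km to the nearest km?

In radians: φ₁ = 0.5236, φ₂ = 1.5708, Δλ = 105.000° = 1.8326 rad.
cos c = sin φ₁ sin φ₂ + cos φ₁ cos φ₂ cos Δλ = (0.5000)(1.0000) + (0.8660)(0.0000)(-0.2588) = 0.50000,
so c = arccos(0.50000) = 1.04720 rad.
Distance = R·c = 3389.5 × 1.0472 ≈ 3549 km.

3549 km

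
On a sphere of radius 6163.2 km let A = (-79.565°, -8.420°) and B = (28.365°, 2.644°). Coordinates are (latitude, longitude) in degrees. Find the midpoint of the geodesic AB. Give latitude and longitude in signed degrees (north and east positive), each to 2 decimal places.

-25.66°, 0.76°

Central angle δ = 1.8868 rad. Interpolating on the sphere with fraction f = 0.5:
P = [sin((1−f)δ)·A + sin(fδ)·B] / sin δ = 0.8518·A + 0.8518·B in Cartesian coordinates,
giving P = (0.9013, 0.0120, -0.4330), i.e. latitude -25.66°, longitude 0.76°.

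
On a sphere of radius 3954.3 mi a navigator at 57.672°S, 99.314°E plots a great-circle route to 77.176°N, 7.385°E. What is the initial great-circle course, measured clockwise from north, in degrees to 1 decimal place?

336.7°

With φ₁ = -1.0066, φ₂ = 1.3470, Δλ = -1.6045 rad, the forward-azimuth formula gives
θ = atan2( sin Δλ cos φ₂ , cos φ₁ sin φ₂ − sin φ₁ cos φ₂ cos Δλ ) = atan2(-0.2218, 0.5151) = -23.30°.
Adding 360° brings this into [0°, 360°): 336.7°.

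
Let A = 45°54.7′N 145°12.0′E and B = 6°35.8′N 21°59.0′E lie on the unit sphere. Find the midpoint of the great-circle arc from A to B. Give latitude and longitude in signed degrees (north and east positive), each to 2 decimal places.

44.60°, 65.54°

The central angle between A and B is δ = 1.8714 rad.
With f = 0.5, the slerp weights are sin((1−f)δ)/sin δ = 0.8428 and sin(fδ)/sin δ = 0.8428.
Weighted sum of the unit vectors: (0.8428)·(-0.5713,0.3971,0.7183) + (0.8428)·(0.9212,0.3719,0.1149) = (0.2948, 0.6481, 0.7022).
Converting back: φ = atan2(z, √(x²+y²)) = 44.60°, λ = atan2(y, x) = 65.54°.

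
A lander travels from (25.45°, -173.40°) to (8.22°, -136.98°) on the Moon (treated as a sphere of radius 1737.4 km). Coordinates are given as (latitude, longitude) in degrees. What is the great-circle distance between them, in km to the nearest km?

1173 km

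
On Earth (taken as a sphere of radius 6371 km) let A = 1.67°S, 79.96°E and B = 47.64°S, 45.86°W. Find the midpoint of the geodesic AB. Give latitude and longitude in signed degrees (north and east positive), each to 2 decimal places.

-43.29°, 37.89°

Central angle δ = 1.9526 rad. Interpolating on the sphere with fraction f = 0.5:
P = [sin((1−f)δ)·A + sin(fδ)·B] / sin δ = 0.8927·A + 0.8927·B in Cartesian coordinates,
giving P = (0.5745, 0.4470, -0.6857), i.e. latitude -43.29°, longitude 37.89°.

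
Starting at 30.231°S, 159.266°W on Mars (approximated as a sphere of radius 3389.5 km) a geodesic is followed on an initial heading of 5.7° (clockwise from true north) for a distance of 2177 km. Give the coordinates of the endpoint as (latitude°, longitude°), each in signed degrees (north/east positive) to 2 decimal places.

6.42°, -155.83°

Angular distance δ = d/R = 2177/3389.5 = 0.64228 rad; initial bearing θ = 0.0995 rad.
sin φ₂ = sin φ₁ cos δ + cos φ₁ sin δ cos θ = (-0.5035)(0.8007) + (0.8640)(0.5990)(0.9951) = 0.1118, so φ₂ = 6.42°.
Δλ = atan2(sin θ sin δ cos φ₁, cos δ − sin φ₁ sin φ₂) = atan2(0.0514, 0.8570) = 3.432°.
λ₂ = -159.266° + 3.432° = -155.83°.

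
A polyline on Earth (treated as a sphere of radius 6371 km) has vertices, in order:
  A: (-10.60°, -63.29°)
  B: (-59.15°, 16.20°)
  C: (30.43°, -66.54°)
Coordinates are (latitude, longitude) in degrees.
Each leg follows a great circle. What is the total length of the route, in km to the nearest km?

20882 km

Leg A→B: central angle 1.3183 rad, distance 8398.6 km.
Leg B→C: central angle 1.9595 rad, distance 12483.7 km.
Total: 8398.6 + 12483.7 ≈ 20882 km.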